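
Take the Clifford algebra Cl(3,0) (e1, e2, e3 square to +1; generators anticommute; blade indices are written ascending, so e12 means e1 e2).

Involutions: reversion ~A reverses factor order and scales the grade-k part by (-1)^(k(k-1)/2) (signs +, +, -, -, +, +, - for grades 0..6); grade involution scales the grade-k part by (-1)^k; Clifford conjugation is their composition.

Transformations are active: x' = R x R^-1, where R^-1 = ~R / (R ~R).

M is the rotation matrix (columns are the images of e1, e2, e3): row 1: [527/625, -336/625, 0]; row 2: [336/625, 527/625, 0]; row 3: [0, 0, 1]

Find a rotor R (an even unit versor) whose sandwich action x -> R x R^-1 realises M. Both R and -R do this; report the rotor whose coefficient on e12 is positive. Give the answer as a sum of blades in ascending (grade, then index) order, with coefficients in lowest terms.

Method: write R = a + b12*e12 + b13*e13 + b23*e23 with a^2 + b12^2 + b13^2 + b23^2 = 1 (so R^-1 = ~R). Expanding the columns R e_j ~R gives tr M = 4a^2 - 1 and, from the antisymmetric part, M21 - M12 = -4a*b12, M13 - M31 = 4a*b13, M32 - M23 = -4a*b23.
Here tr M = 1679/625, so a^2 = (1 + tr M)/4 = 576/625 and a = ±24/25. Taking a = 24/25: M21 - M12 = 672/625, M13 - M31 = 0, M32 - M23 = 0, giving b12 = -7/25, b13 = 0, b23 = 0, i.e. R = 24/25 - 7/25*e12.
Its e12 coefficient is negative, so report the other preimage -R.
Answer: -24/25 + 7/25*e12. Recall the cover is two-to-one: with M of trace 1679/625, both preimages act alike, and the stated e12 sign chooses the sheet.


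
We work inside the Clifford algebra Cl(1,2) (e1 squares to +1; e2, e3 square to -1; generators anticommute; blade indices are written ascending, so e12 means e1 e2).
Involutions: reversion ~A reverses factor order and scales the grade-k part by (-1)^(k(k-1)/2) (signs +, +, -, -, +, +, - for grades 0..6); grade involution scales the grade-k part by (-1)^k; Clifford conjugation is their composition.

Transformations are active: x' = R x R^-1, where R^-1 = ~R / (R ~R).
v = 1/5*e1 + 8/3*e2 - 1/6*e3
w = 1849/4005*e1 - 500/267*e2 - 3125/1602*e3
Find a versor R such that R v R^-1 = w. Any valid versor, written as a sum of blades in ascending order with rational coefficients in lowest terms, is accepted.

Key observation: q(v) = q(w) = -6389/900 (sandwiches preserve the norm), so R = v + w = 530/801*e1 + 212/267*e2 - 1696/801*e3 works whenever it is invertible — the component of v along it is kept and (v - w)/2 reverses, sending v to w.
Answer: 530/801*e1 + 212/267*e2 - 1696/801*e3


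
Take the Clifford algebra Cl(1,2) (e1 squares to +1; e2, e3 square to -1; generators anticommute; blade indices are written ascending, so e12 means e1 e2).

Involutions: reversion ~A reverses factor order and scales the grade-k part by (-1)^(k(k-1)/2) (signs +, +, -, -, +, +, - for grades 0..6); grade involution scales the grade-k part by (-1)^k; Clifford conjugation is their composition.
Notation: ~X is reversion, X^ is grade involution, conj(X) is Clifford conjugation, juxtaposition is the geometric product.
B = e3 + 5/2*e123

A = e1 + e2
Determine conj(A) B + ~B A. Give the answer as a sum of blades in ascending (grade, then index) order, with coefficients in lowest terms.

first term: -7/2*e13 - 7/2*e23
second term: -7/2*e13 - 7/2*e23
Answer: -7*e13 - 7*e23


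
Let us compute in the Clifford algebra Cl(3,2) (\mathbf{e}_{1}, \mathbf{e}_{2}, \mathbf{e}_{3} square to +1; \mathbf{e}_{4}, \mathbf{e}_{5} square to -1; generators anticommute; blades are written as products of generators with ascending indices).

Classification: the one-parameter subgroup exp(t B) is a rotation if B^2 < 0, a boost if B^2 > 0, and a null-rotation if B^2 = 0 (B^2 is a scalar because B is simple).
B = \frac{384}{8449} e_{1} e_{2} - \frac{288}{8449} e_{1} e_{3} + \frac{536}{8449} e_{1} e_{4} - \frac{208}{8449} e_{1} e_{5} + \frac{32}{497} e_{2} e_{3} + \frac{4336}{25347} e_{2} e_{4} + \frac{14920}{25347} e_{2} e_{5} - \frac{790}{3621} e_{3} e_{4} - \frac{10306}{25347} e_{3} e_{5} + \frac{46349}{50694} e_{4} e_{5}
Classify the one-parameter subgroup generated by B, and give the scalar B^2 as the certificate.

B^2 term by term: the squares give (\frac{384}{8449})^2*(e_{1} e_{2})^2 + (-\frac{288}{8449})^2*(e_{1} e_{3})^2 + (\frac{536}{8449})^2*(e_{1} e_{4})^2 + (-\frac{208}{8449})^2*(e_{1} e_{5})^2 + (\frac{32}{497})^2*(e_{2} e_{3})^2 + (\frac{4336}{25347})^2*(e_{2} e_{4})^2 + (\frac{14920}{25347})^2*(e_{2} e_{5})^2 + (-\frac{790}{3621})^2*(e_{3} e_{4})^2 + (-\frac{10306}{25347})^2*(e_{3} e_{5})^2 + (\frac{46349}{50694})^2*(e_{4} e_{5})^2 = \frac{147456}{71385601}*(-1) + \frac{82944}{71385601}*(-1) + \frac{287296}{71385601}*(+1) + \frac{43264}{71385601}*(+1) + \frac{1024}{247009}*(-1) + \frac{18800896}{642470409}*(+1) + \frac{222606400}{642470409}*(+1) + \frac{624100}{13111641}*(+1) + \frac{106213636}{642470409}*(+1) + \frac{2148229801}{2569881636}*(-1) = -\frac{1}{4} (each basis 2-blade squares to minus the product of its generators' squares); cross terms between blades sharing an index anticommute and cancel; the commuting (index-disjoint) pairs give grade-4 terms 2*c*c'*(blade product), which cancel blade by blade — e_{1} e_{2} e_{3} e_{4}: -\frac{202240}{10197943} + \frac{832512}{71385601} + \frac{34304}{4199153} = 0; e_{1} e_{2} e_{3} e_{5}: -\frac{2638336}{71385601} + \frac{2864640}{71385601} - \frac{13312}{4199153} = 0; e_{1} e_{2} e_{4} e_{5}: \frac{5932672}{71385601} - \frac{15994240}{214156803} - \frac{1803776}{214156803} = 0; e_{1} e_{3} e_{4} e_{5}: -\frac{4449504}{71385601} + \frac{11048032}{214156803} + \frac{328640}{30593829} = 0; e_{2} e_{3} e_{4} e_{5}: \frac{1483168}{12597459} + \frac{89373632}{642470409} - \frac{23573600}{91781487} = 0 — confirming B is simple. So B^2 = -\frac{1}{4}.
Answer: rotation, certificate B^2 = -\frac{1}{4}. The class reads off the invariant scalar -\frac{1}{4} directly.


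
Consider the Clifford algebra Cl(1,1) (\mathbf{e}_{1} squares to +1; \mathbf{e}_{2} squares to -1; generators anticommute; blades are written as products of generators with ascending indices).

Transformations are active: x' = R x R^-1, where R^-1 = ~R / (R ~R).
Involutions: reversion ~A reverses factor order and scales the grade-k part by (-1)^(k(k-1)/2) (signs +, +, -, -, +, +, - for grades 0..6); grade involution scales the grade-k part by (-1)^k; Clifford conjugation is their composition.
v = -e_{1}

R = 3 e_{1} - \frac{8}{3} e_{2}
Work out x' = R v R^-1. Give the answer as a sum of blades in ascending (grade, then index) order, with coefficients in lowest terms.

~R = 3 e_{1} - \frac{8}{3} e_{2}, and R ~R = \frac{17}{9}, so R^-1 = ~R / (\frac{17}{9}).
R v = -3 - \frac{8}{3} e_{1} e_{2}
Answer: -\frac{145}{17} e_{1} + \frac{144}{17} e_{2}


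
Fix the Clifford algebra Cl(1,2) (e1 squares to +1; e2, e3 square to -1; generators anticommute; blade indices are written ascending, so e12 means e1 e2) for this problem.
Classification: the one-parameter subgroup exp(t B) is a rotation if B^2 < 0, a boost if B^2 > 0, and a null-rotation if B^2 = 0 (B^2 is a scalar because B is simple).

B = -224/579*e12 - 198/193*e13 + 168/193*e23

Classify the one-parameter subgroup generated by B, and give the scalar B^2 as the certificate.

B^2 term by term: the squares give (-224/579)^2*(e12)^2 + (-198/193)^2*(e13)^2 + (168/193)^2*(e23)^2 = 50176/335241*(+1) + 39204/37249*(+1) + 28224/37249*(-1) = 4/9 (each basis 2-blade squares to minus the product of its generators' squares); cross terms between blades sharing an index anticommute and cancel. So B^2 = 4/9.
Answer: boost, certificate B^2 = 4/9. Why this suffices: the scalar 4/9 survives any versor conjugation, so its sign alone determines the class however B is presented.


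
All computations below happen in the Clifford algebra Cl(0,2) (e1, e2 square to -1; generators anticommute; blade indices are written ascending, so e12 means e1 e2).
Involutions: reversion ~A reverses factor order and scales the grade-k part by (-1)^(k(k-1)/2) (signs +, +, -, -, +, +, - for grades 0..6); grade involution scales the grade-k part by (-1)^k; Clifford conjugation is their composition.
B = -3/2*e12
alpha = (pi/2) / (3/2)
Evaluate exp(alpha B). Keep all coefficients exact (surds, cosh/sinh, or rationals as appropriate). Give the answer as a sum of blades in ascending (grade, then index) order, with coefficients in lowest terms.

B^2 = (-3/2)^2*(e12)^2 = 9/4*(-1) = -9/4 (a basis 2-blade squares to minus the product of its generators' squares).
B^2 = -9/4 — B^2 < 0, so the exponential closes trigonometrically: l = 3/2, alpha*l = pi/2, so exp(alpha B) = cos(pi/2) + (sin(pi/2)/(3/2))*B = 0 + (2/3)*B.
Answer: -e12


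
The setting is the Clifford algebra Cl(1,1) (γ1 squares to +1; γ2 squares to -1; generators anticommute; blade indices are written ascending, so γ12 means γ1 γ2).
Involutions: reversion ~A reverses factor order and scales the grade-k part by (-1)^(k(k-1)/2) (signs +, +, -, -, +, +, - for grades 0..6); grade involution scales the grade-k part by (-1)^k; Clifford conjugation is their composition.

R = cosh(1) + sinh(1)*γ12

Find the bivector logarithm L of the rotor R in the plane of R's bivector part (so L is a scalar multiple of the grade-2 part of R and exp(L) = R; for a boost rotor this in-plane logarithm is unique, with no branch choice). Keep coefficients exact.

The scalar part of R is cosh(1), so cosh pins the rapidity up to sign — the sign comes from the bivector part; dividing that part by sinh of the rapidity yields the plane, and the in-plane L = rapidity * plane is unique because the two sign choices cancel.
Concretely: cosh(rapidity) = cosh(1) gives rapidity = ±1, and since rapidity/sinh(rapidity) is even the sign is immaterial: L = (rapidity/sinh(rapidity)) * <R>_2 = (1/sinh(1)) * <R>_2.
Answer: γ12


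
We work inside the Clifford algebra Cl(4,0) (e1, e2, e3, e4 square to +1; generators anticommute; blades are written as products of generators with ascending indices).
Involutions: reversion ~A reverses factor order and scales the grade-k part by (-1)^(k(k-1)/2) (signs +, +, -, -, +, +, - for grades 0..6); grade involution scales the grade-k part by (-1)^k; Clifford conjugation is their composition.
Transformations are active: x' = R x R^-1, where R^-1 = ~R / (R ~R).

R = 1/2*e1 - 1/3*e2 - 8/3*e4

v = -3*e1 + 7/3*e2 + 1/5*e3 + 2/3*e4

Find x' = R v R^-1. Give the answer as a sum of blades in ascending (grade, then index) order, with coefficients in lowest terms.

~R = 1/2*e1 - 1/3*e2 - 8/3*e4, and R ~R = 269/36, so R^-1 = ~R / (269/36).
R v = -73/18 + 1/6*e1 e2 + 1/10*e1 e3 - 23/3*e1 e4 - 1/15*e2 e3 + 6*e2 e4 + 8/15*e3 e4
Answer: 661/269*e1 - 1591/807*e2 - 1/5*e3 + 1798/807*e4


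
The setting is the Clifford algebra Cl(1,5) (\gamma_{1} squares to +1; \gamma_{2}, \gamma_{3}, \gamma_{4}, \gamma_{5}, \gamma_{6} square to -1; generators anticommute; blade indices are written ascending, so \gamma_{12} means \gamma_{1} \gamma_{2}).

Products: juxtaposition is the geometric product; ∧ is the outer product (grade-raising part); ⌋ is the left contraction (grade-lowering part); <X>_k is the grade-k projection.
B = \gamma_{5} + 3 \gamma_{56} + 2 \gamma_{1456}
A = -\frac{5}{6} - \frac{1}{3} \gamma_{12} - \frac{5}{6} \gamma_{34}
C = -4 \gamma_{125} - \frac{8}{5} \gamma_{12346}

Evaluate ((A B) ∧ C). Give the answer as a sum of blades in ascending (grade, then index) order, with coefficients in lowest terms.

step 1: -\frac{5}{6} \gamma_{5} - \frac{5}{2} \gamma_{56} - \frac{1}{3} \gamma_{125} - \frac{5}{6} \gamma_{345} - \gamma_{1256} + \frac{5}{3} \gamma_{1356} - \frac{5}{3} \gamma_{1456} + \frac{2}{3} \gamma_{2456} - \frac{5}{2} \gamma_{3456}
step 2: \frac{4}{3} \gamma_{123456}
Answer: \frac{4}{3} \gamma_{123456}


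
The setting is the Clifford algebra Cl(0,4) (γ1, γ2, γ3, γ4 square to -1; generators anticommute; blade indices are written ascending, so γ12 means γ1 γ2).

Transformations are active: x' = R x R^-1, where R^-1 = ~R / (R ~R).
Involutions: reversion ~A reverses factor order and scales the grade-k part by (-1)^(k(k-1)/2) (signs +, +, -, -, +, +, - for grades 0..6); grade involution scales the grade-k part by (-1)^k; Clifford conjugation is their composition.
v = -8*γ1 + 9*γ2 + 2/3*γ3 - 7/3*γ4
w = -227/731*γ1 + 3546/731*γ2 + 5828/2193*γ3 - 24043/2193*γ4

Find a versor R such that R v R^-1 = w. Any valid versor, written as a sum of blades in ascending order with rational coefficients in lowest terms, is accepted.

Since q(v) = q(w) = -1358/9, the sum R = v + w = -6075/731*γ1 + 10125/731*γ2 + 2430/731*γ3 - 9720/731*γ4 does the job whenever invertible.
Answer: -6075/731*γ1 + 10125/731*γ2 + 2430/731*γ3 - 9720/731*γ4


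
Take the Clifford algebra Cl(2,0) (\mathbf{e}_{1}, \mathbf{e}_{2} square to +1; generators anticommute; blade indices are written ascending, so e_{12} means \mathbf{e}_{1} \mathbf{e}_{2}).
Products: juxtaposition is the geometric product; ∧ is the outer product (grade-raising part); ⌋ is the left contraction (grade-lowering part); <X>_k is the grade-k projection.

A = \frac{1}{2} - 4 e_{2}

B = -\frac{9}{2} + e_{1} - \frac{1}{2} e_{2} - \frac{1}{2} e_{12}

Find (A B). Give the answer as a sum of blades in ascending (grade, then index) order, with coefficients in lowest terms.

step 1: -\frac{1}{4} - \frac{3}{2} e_{1} + \frac{71}{4} e_{2} + \frac{15}{4} e_{12}
Answer: -\frac{1}{4} - \frac{3}{2} e_{1} + \frac{71}{4} e_{2} + \frac{15}{4} e_{12}


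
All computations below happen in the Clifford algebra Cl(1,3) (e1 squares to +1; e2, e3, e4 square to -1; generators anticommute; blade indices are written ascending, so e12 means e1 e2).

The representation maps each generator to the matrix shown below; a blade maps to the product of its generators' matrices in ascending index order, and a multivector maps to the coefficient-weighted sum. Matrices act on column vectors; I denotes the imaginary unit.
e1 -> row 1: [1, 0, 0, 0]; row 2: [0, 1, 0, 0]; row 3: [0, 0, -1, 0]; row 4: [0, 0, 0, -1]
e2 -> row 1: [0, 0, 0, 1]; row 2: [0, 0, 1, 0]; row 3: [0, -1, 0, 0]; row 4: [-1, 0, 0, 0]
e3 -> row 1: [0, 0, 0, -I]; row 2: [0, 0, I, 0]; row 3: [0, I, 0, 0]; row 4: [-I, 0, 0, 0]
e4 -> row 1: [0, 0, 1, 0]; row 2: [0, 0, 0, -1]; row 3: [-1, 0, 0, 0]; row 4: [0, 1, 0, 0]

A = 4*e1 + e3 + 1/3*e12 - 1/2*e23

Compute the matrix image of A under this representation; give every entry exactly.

Bivector images (products of the table entries): rho(e12) = rho(e1)rho(e2) = row 1: [0, 0, 0, 1]; row 2: [0, 0, 1, 0]; row 3: [0, 1, 0, 0]; row 4: [1, 0, 0, 0]; rho(e23) = rho(e2)rho(e3) = row 1: [-I, 0, 0, 0]; row 2: [0, I, 0, 0]; row 3: [0, 0, -I, 0]; row 4: [0, 0, 0, I].
M = (4)*rho(e1) + (1)*rho(e3) + (1/3)*rho(e12) + (-1/2)*rho(e23), summed entrywise:
Answer: row 1: [4 + I/2, 0, 0, 1/3 - I]; row 2: [0, 4 - I/2, 1/3 + I, 0]; row 3: [0, 1/3 + I, -4 + I/2, 0]; row 4: [1/3 - I, 0, 0, -4 - I/2]


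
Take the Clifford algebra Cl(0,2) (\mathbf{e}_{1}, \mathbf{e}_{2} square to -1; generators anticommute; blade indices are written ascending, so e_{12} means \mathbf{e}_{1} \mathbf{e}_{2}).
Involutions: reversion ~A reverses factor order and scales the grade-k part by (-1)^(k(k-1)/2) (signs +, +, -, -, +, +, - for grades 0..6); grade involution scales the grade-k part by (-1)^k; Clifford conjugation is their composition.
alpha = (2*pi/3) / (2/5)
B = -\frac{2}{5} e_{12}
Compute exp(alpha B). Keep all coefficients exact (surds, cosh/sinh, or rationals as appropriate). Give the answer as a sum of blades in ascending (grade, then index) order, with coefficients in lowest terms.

B^2 = (-\frac{2}{5})^2*(e_{12})^2 = \frac{4}{25}*(-1) = -\frac{4}{25} (a basis 2-blade squares to minus the product of its generators' squares).
B^2 = -\frac{4}{25} — the negative square puts this in the circular regime; l = \frac{2}{5}, alpha*l = \frac{2 \pi}{3}, so exp(alpha B) = cos(\frac{2 \pi}{3}) + (sin(\frac{2 \pi}{3})/(\frac{2}{5}))*B = - \frac{1}{2} + (\frac{5 \sqrt{3}}{4})*B.
Answer: - \frac{1}{2} - \frac{\sqrt{3}}{2} e_{12}


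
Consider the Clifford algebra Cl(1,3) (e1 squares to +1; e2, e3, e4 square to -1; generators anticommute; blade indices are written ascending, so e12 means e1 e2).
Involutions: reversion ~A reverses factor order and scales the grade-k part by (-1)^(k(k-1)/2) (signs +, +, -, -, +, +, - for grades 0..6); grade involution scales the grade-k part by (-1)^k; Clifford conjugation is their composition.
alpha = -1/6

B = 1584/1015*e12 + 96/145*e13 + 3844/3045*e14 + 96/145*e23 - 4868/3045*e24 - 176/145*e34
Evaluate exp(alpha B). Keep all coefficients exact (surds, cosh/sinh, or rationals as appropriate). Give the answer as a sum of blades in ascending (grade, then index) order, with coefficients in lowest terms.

B^2 term by term: the squares give (1584/1015)^2*(e12)^2 + (96/145)^2*(e13)^2 + (3844/3045)^2*(e14)^2 + (96/145)^2*(e23)^2 + (-4868/3045)^2*(e24)^2 + (-176/145)^2*(e34)^2 = 2509056/1030225*(+1) + 9216/21025*(+1) + 14776336/9272025*(+1) + 9216/21025*(-1) + 23697424/9272025*(-1) + 30976/21025*(-1) = 0 (each basis 2-blade squares to minus the product of its generators' squares); cross terms between blades sharing an index anticommute and cancel; the commuting (index-disjoint) pairs give grade-4 terms 2*c*c'*(blade product), which cancel blade by blade — e1234: -557568/147175 + 311552/147175 + 246016/147175 = 0 — confirming B is simple. So B^2 = 0.
B^2 = 0, and the exponential is exactly linear here: exp(alpha B) = 1 + alpha B (parabolic case).
Answer: 1 - 264/1015*e12 - 16/145*e13 - 1922/9135*e14 - 16/145*e23 + 2434/9135*e24 + 88/435*e34


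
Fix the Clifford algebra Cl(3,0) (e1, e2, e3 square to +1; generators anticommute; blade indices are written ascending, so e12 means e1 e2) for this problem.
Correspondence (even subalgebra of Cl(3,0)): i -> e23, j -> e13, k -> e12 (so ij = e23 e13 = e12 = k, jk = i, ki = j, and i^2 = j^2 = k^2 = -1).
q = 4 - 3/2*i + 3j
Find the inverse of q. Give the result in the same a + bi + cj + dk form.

In blades: q = 4 + 3*e13 - 3/2*e23.
With qbar = 4 - 3*e13 + 3/2*e23 (scalar fixed, mapped units negated), q qbar = 109/4 (the sum of squared coefficients), so q^-1 = qbar / (109/4) = 16/109 - 12/109*e13 + 6/109*e23; translating back:
Answer: 16/109 + 6/109*i - 12/109*j


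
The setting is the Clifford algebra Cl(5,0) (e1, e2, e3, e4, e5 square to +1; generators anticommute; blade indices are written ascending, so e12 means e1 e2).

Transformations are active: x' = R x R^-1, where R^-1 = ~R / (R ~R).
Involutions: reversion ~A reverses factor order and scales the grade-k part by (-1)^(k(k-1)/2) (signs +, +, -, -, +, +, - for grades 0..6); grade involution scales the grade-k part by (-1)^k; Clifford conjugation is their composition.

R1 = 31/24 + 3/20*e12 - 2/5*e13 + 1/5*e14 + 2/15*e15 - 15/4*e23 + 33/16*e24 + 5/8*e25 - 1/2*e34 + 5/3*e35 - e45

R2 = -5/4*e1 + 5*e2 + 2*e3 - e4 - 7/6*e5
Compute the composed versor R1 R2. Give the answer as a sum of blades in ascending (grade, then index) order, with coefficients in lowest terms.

Distribute over the terms of R2 (each basis-blade product reordered to ascending indices, repeated generators contracted through their squares):
R1 (-5/4*e1) = -155/96*e1 + 3/16*e2 - 1/2*e3 + 1/4*e4 + 1/6*e5 + 75/16*e123 - 165/64*e124 - 25/32*e125 + 5/8*e134 - 25/12*e135 + 5/4*e145
R1 (5*e2) = 3/4*e1 + 155/24*e2 + 75/4*e3 - 165/16*e4 - 25/8*e5 + 2*e123 - e124 - 2/3*e125 - 5/2*e234 + 25/3*e235 - 5*e245
R1 (2*e3) = -4/5*e1 - 15/2*e2 + 31/12*e3 + e4 - 10/3*e5 + 3/10*e123 - 2/5*e134 - 4/15*e135 - 33/8*e234 - 5/4*e235 - 2*e345
R1 (-e4) = -1/5*e1 - 33/16*e2 + 1/2*e3 - 31/24*e4 - e5 - 3/20*e124 + 2/5*e134 + 2/15*e145 + 15/4*e234 + 5/8*e245 + 5/3*e345
R1 (-7/6*e5) = -7/45*e1 - 35/48*e2 - 35/18*e3 + 7/6*e4 - 217/144*e5 - 7/40*e125 + 7/15*e135 - 7/30*e145 + 35/8*e235 - 77/32*e245 + 7/12*e345
Summing the partial products and collecting blades:
Answer: -2909/1440*e1 - 175/48*e2 + 349/18*e3 - 147/16*e4 - 1267/144*e5 + 559/80*e123 - 1193/320*e124 - 779/480*e125 + 5/8*e134 - 113/60*e135 + 23/20*e145 - 23/8*e234 + 275/24*e235 - 217/32*e245 + 1/4*e345


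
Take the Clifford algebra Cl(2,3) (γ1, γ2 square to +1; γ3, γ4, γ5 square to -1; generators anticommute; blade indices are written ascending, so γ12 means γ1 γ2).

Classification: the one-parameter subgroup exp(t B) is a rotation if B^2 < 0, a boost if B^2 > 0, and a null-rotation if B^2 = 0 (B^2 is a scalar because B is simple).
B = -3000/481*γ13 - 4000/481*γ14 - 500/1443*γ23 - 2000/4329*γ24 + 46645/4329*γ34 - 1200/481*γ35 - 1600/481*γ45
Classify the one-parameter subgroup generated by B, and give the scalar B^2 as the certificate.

B^2 term by term: the squares give (-3000/481)^2*(γ13)^2 + (-4000/481)^2*(γ14)^2 + (-500/1443)^2*(γ23)^2 + (-2000/4329)^2*(γ24)^2 + (46645/4329)^2*(γ34)^2 + (-1200/481)^2*(γ35)^2 + (-1600/481)^2*(γ45)^2 = 9000000/231361*(+1) + 16000000/231361*(+1) + 250000/2082249*(+1) + 4000000/18740241*(+1) + 2175756025/18740241*(-1) + 1440000/231361*(-1) + 2560000/231361*(-1) = -25 (each basis 2-blade squares to minus the product of its generators' squares); cross terms between blades sharing an index anticommute and cancel; the commuting (index-disjoint) pairs give grade-4 terms 2*c*c'*(blade product), which cancel blade by blade — γ1234: -4000000/694083 + 4000000/694083 = 0; γ1345: 9600000/231361 - 9600000/231361 = 0; γ2345: 1600000/694083 - 1600000/694083 = 0 — confirming B is simple. So B^2 = -25.
Answer: rotation, certificate B^2 = -25. Certificate logic: -25 is a conjugation-invariant scalar, so its sign fixes rotation versus boost versus null-rotation outright.


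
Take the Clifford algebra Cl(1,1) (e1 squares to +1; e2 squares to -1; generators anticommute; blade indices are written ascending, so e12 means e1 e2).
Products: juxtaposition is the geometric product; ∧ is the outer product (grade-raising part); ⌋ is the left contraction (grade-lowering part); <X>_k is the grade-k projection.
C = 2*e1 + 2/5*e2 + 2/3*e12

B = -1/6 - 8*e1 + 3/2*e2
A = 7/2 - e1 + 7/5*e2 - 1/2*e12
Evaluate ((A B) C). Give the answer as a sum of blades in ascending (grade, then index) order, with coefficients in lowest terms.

step 1: 319/60 - 325/12*e1 + 61/60*e2 + 587/60*e12
step 2: -21623/450 + 3329/450*e1 - 15973/450*e2 - 839/90*e12
Answer: -21623/450 + 3329/450*e1 - 15973/450*e2 - 839/90*e12


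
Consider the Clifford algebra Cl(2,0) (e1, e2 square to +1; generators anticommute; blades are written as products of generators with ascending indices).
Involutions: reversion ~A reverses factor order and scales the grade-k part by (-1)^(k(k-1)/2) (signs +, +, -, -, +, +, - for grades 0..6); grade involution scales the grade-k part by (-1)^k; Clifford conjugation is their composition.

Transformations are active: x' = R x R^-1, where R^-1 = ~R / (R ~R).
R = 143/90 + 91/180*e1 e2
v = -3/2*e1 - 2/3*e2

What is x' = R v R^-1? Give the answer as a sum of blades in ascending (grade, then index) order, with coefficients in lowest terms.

~R = 143/90 - 91/180*e1 e2, and R ~R = 90077/32400, so R^-1 = ~R / (90077/32400).
R v = -1469/540*e1 - 65/216*e2
Answer: -5147/3198*e1 + 172/533*e2


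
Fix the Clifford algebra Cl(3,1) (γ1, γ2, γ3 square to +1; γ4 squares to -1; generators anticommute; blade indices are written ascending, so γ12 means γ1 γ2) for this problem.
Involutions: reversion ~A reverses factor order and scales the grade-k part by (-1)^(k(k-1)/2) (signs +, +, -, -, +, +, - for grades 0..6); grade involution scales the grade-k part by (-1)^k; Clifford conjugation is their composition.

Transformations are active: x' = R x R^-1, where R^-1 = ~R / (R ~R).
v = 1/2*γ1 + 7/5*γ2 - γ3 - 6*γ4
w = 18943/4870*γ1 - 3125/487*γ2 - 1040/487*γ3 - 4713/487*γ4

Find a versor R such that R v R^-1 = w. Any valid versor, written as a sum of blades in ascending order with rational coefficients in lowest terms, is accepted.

Since q(v) = q(w) = -3279/100, the sum R = v + w = 10689/2435*γ1 - 12216/2435*γ2 - 1527/487*γ3 - 7635/487*γ4 does the job whenever invertible.
Answer: 10689/2435*γ1 - 12216/2435*γ2 - 1527/487*γ3 - 7635/487*γ4


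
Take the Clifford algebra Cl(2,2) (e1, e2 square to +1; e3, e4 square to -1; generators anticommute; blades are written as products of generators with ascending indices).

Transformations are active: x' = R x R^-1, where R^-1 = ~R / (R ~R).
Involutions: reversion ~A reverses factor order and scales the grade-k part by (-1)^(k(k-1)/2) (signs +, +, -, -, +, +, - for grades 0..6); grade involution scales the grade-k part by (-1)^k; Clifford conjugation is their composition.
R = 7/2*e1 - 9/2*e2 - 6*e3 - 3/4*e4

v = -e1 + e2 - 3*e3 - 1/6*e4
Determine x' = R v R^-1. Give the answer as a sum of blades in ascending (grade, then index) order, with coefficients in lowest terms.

~R = 7/2*e1 - 9/2*e2 - 6*e3 - 3/4*e4, and R ~R = -65/16, so R^-1 = ~R / (-65/16).
R v = -209/8 - e1 e2 - 33/2*e1 e3 - 4/3*e1 e4 + 39/2*e2 e3 + 3/2*e2 e4 - 5/4*e3 e4
Answer: 2991/65*e1 - 3827/65*e2 - 4821/65*e3 - 3697/390*e4


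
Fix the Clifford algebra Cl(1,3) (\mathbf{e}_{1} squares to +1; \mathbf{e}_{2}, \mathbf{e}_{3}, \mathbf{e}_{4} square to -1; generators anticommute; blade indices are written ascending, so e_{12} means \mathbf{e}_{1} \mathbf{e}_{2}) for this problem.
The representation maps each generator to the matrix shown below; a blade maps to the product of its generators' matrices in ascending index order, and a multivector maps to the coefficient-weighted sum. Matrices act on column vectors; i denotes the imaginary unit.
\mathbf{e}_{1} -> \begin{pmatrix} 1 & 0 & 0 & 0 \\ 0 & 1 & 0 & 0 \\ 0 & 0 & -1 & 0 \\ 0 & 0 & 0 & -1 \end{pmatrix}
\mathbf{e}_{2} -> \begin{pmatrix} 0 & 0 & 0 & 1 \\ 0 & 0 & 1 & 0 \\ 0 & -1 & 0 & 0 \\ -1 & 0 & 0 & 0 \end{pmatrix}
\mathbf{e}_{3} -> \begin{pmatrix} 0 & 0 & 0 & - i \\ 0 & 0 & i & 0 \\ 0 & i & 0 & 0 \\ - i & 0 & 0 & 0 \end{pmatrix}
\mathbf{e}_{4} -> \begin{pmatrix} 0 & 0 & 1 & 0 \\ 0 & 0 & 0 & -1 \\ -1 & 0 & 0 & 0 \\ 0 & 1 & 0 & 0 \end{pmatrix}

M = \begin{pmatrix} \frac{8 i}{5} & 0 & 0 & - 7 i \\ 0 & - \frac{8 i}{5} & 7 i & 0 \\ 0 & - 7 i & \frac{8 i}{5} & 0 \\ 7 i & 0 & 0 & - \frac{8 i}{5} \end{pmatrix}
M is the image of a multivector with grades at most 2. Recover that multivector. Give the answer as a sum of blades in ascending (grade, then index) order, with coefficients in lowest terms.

Method: the blade images are trace-orthogonal — tr(rho(e_A) rho(e_B)^-1) = 4 if A = B and 0 otherwise — and rho(e_A)^-1 = (e_A)^2 * rho(e_A) with (e_A)^2 = +1 or -1, so the coefficient of e_A in the preimage is (e_A)^2 * tr(M rho(e_A))/4.
Nonzero projections over blades of grade <= 2: e_{13}: (e_{13})^2 = +1, tr(M rho(e_{13})) = 28, coefficient 7; e_{23}: (e_{23})^2 = -1, tr(M rho(e_{23})) = \frac{32}{5}, coefficient -\frac{8}{5}. Every other blade of grade <= 2 projects to 0.
Answer: 7 e_{13} - \frac{8}{5} e_{23}


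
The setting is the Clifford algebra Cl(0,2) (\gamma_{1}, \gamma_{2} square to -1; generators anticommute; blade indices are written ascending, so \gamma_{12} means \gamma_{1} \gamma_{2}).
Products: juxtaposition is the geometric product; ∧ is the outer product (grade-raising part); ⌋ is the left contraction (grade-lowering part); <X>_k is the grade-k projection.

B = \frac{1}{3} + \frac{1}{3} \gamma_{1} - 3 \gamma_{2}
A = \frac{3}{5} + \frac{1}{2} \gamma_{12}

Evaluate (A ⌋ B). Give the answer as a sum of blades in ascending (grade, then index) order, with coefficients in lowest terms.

step 1: \frac{1}{5} + \frac{1}{5} \gamma_{1} - \frac{9}{5} \gamma_{2}
Answer: \frac{1}{5} + \frac{1}{5} \gamma_{1} - \frac{9}{5} \gamma_{2}


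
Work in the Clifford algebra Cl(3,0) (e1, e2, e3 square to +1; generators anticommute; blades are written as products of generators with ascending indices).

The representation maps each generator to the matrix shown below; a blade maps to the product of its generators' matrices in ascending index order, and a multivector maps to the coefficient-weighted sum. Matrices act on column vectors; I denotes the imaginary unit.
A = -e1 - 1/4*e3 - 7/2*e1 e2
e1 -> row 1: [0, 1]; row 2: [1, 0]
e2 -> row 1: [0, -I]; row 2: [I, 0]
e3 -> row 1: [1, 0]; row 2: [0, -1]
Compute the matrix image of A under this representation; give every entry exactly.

Bivector images (products of the table entries): rho(e1 e2) = rho(e1)rho(e2) = row 1: [I, 0]; row 2: [0, -I].
M = (-1)*rho(e1) + (-1/4)*rho(e3) + (-7/2)*rho(e1 e2), summed entrywise:
Answer: row 1: [-1/4 - 7*I/2, -1]; row 2: [-1, 1/4 + 7*I/2]


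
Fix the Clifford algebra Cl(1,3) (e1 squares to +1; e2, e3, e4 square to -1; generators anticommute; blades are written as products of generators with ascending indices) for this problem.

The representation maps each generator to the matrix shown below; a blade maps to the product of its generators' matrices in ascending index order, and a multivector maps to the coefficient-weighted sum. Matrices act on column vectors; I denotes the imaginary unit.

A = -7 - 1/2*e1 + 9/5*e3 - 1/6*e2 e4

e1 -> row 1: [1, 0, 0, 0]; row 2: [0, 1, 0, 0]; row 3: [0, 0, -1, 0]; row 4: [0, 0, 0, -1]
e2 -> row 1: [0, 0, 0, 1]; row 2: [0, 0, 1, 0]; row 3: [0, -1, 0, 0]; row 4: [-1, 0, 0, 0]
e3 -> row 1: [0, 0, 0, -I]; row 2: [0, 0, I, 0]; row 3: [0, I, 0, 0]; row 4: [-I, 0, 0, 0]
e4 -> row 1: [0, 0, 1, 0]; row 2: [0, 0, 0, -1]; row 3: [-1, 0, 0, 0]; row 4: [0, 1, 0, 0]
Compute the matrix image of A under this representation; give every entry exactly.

Bivector images (products of the table entries): rho(e2 e4) = rho(e2)rho(e4) = row 1: [0, 1, 0, 0]; row 2: [-1, 0, 0, 0]; row 3: [0, 0, 0, 1]; row 4: [0, 0, -1, 0].
M = (-7)*1 + (-1/2)*rho(e1) + (9/5)*rho(e3) + (-1/6)*rho(e2 e4), summed entrywise (1 is the identity matrix):
Answer: row 1: [-15/2, -1/6, 0, -9*I/5]; row 2: [1/6, -15/2, 9*I/5, 0]; row 3: [0, 9*I/5, -13/2, -1/6]; row 4: [-9*I/5, 0, 1/6, -13/2]


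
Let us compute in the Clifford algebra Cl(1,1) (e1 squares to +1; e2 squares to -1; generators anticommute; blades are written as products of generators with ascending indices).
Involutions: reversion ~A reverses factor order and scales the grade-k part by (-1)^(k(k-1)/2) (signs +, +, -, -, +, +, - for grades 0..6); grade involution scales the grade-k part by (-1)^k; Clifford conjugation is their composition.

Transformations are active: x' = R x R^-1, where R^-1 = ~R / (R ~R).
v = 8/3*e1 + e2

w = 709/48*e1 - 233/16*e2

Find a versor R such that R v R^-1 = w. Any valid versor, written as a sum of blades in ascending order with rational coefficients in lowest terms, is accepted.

Here q(v) = q(w) = 55/9; the classical choice R = v + w = 279/16*e1 - 217/16*e2 then realises v -> w under the sandwich.
Answer: 279/16*e1 - 217/16*e2


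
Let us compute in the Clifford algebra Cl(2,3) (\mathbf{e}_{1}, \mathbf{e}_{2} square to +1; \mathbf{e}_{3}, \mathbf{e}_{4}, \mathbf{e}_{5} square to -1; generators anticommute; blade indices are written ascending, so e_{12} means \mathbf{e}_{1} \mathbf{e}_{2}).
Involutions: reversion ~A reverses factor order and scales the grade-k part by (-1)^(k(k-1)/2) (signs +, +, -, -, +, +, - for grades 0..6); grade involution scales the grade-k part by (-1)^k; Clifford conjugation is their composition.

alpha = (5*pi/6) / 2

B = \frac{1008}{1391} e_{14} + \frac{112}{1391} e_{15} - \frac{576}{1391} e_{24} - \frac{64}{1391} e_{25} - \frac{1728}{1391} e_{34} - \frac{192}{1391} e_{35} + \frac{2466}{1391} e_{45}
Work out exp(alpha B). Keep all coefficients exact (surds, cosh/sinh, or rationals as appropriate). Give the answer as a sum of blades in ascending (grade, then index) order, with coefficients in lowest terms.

B^2 term by term: the squares give (\frac{1008}{1391})^2*(e_{14})^2 + (\frac{112}{1391})^2*(e_{15})^2 + (-\frac{576}{1391})^2*(e_{24})^2 + (-\frac{64}{1391})^2*(e_{25})^2 + (-\frac{1728}{1391})^2*(e_{34})^2 + (-\frac{192}{1391})^2*(e_{35})^2 + (\frac{2466}{1391})^2*(e_{45})^2 = \frac{1016064}{1934881}*(+1) + \frac{12544}{1934881}*(+1) + \frac{331776}{1934881}*(+1) + \frac{4096}{1934881}*(+1) + \frac{2985984}{1934881}*(-1) + \frac{36864}{1934881}*(-1) + \frac{6081156}{1934881}*(-1) = -4 (each basis 2-blade squares to minus the product of its generators' squares); cross terms between blades sharing an index anticommute and cancel; the commuting (index-disjoint) pairs give grade-4 terms 2*c*c'*(blade product), which cancel blade by blade — e_{1245}: \frac{129024}{1934881} - \frac{129024}{1934881} = 0; e_{1345}: \frac{387072}{1934881} - \frac{387072}{1934881} = 0; e_{2345}: -\frac{221184}{1934881} + \frac{221184}{1934881} = 0 — confirming B is simple. So B^2 = -4.
B^2 = -4 — circular case — the even/odd split gives cos and sin: l = 2, alpha*l = \frac{5 \pi}{6}, so exp(alpha B) = cos(\frac{5 \pi}{6}) + (sin(\frac{5 \pi}{6})/2)*B = - \frac{\sqrt{3}}{2} + (\frac{1}{4})*B.
Answer: - \frac{\sqrt{3}}{2} + \frac{252}{1391} e_{14} + \frac{28}{1391} e_{15} - \frac{144}{1391} e_{24} - \frac{16}{1391} e_{25} - \frac{432}{1391} e_{34} - \frac{48}{1391} e_{35} + \frac{1233}{2782} e_{45}


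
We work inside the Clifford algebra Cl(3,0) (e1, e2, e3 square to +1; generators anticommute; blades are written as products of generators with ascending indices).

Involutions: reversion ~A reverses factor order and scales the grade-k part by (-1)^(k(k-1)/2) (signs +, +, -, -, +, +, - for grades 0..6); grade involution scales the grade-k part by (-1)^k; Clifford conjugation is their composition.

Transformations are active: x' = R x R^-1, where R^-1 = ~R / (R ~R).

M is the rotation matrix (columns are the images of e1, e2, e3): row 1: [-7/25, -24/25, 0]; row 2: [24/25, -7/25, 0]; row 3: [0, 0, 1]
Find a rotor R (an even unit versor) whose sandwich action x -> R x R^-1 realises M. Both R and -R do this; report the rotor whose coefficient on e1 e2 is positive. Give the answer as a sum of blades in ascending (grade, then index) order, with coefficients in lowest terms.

Method: write R = a + b12*e1 e2 + b13*e1 e3 + b23*e2 e3 with a^2 + b12^2 + b13^2 + b23^2 = 1 (so R^-1 = ~R). Expanding the columns R e_j ~R gives tr M = 4a^2 - 1 and, from the antisymmetric part, M21 - M12 = -4a*b12, M13 - M31 = 4a*b13, M32 - M23 = -4a*b23.
Here tr M = 11/25, so a^2 = (1 + tr M)/4 = 9/25 and a = ±3/5. Taking a = 3/5: M21 - M12 = 48/25, M13 - M31 = 0, M32 - M23 = 0, giving b12 = -4/5, b13 = 0, b23 = 0, i.e. R = 3/5 - 4/5*e1 e2.
Its e1 e2 coefficient is negative, so report the other preimage -R.
Answer: -3/5 + 4/5*e1 e2. Why the constraint matters: R and -R act identically through the sandwich — M has trace 11/25 either way — so only the sign condition on e1 e2 picks one of the two preimages.


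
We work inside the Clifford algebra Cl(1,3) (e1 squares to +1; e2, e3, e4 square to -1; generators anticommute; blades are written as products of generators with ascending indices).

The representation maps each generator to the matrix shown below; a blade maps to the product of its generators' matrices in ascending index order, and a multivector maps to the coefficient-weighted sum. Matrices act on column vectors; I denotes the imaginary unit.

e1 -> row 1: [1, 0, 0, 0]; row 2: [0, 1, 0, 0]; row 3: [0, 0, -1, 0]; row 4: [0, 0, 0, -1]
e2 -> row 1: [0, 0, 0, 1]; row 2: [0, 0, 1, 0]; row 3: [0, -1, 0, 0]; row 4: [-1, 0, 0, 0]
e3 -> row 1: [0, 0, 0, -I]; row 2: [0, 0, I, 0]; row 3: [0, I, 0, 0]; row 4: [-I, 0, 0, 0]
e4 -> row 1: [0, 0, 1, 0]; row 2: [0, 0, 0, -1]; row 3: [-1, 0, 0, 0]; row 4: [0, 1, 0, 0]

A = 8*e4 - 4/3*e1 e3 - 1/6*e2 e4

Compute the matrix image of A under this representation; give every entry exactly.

Bivector images (products of the table entries): rho(e1 e3) = rho(e1)rho(e3) = row 1: [0, 0, 0, -I]; row 2: [0, 0, I, 0]; row 3: [0, -I, 0, 0]; row 4: [I, 0, 0, 0]; rho(e2 e4) = rho(e2)rho(e4) = row 1: [0, 1, 0, 0]; row 2: [-1, 0, 0, 0]; row 3: [0, 0, 0, 1]; row 4: [0, 0, -1, 0].
M = (8)*rho(e4) + (-4/3)*rho(e1 e3) + (-1/6)*rho(e2 e4), summed entrywise:
Answer: row 1: [0, -1/6, 8, 4*I/3]; row 2: [1/6, 0, -4*I/3, -8]; row 3: [-8, 4*I/3, 0, -1/6]; row 4: [-4*I/3, 8, 1/6, 0]


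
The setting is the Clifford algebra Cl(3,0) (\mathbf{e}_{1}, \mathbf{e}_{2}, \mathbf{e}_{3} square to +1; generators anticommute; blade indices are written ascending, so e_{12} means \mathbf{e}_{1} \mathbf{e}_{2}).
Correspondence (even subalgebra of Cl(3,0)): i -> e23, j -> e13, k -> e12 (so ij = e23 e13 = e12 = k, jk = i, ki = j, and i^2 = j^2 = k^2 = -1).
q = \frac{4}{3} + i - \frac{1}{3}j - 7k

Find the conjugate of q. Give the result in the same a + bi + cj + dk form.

In blades: q = \frac{4}{3} - 7 e_{12} - \frac{1}{3} e_{13} + e_{23}.
Quaternion conjugation is reversion on the even subalgebra: the scalar is fixed and every grade-2 blade flips sign, giving \frac{4}{3} + 7 e_{12} + \frac{1}{3} e_{13} - e_{23}; translating back:
Answer: \frac{4}{3} - i + \frac{1}{3}j + 7k


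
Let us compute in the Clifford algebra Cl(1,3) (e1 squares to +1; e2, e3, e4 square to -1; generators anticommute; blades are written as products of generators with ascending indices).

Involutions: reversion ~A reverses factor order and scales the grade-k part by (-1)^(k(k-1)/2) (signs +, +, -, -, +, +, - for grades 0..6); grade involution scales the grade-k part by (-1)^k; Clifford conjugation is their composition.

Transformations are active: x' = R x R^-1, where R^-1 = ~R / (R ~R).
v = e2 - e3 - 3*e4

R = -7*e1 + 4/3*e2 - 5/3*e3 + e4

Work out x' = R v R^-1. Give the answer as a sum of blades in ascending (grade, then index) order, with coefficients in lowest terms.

~R = -7*e1 + 4/3*e2 - 5/3*e3 + e4, and R ~R = 391/9, so R^-1 = ~R / (391/9).
R v = -7*e1 e2 + 7*e1 e3 + 21*e1 e4 + 1/3*e2 e3 - 5*e2 e4 + 6*e3 e4
Answer: -e2 + e3 + 3*e4


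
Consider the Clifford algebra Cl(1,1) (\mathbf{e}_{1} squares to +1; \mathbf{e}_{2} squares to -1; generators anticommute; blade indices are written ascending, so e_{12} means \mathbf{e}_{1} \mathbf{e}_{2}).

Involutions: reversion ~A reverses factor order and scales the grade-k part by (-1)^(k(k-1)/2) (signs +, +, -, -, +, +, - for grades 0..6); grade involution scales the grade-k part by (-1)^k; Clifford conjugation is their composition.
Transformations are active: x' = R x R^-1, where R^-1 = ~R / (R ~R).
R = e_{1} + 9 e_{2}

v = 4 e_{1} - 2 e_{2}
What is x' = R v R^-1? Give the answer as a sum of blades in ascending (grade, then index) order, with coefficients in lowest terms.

~R = e_{1} + 9 e_{2}, and R ~R = -80, so R^-1 = ~R / (-80).
R v = 22 - 38 e_{12}
Answer: -\frac{91}{20} e_{1} - \frac{59}{20} e_{2}


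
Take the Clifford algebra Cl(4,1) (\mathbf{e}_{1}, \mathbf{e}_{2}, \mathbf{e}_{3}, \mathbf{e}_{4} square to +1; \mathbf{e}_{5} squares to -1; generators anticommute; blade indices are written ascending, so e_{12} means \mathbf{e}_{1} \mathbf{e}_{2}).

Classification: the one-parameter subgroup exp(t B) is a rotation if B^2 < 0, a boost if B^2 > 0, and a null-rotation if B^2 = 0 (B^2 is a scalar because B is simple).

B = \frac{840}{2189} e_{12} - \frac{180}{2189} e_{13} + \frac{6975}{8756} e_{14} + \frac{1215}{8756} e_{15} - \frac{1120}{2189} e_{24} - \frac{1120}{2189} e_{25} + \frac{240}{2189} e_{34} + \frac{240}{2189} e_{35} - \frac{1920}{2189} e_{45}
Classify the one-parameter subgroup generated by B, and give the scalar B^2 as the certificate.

B^2 term by term: the squares give (\frac{840}{2189})^2*(e_{12})^2 + (-\frac{180}{2189})^2*(e_{13})^2 + (\frac{6975}{8756})^2*(e_{14})^2 + (\frac{1215}{8756})^2*(e_{15})^2 + (-\frac{1120}{2189})^2*(e_{24})^2 + (-\frac{1120}{2189})^2*(e_{25})^2 + (\frac{240}{2189})^2*(e_{34})^2 + (\frac{240}{2189})^2*(e_{35})^2 + (-\frac{1920}{2189})^2*(e_{45})^2 = \frac{705600}{4791721}*(-1) + \frac{32400}{4791721}*(-1) + \frac{48650625}{76667536}*(-1) + \frac{1476225}{76667536}*(+1) + \frac{1254400}{4791721}*(-1) + \frac{1254400}{4791721}*(+1) + \frac{57600}{4791721}*(-1) + \frac{57600}{4791721}*(+1) + \frac{3686400}{4791721}*(+1) = 0 (each basis 2-blade squares to minus the product of its generators' squares); cross terms between blades sharing an index anticommute and cancel; the commuting (index-disjoint) pairs give grade-4 terms 2*c*c'*(blade product), which cancel blade by blade — e_{1234}: \frac{403200}{4791721} - \frac{403200}{4791721} = 0; e_{1235}: \frac{403200}{4791721} - \frac{403200}{4791721} = 0; e_{1245}: -\frac{3225600}{4791721} + \frac{3906000}{4791721} - \frac{680400}{4791721} = 0; e_{1345}: \frac{691200}{4791721} - \frac{837000}{4791721} + \frac{145800}{4791721} = 0; e_{2345}: \frac{537600}{4791721} - \frac{537600}{4791721} = 0 — confirming B is simple. So B^2 = 0.
Answer: null-rotation, certificate B^2 = 0. The scalar 0 is the complete invariant here: its sign names the subgroup type.
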